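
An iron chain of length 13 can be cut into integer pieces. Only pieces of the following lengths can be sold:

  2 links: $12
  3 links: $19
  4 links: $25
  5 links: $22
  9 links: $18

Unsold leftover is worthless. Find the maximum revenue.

82

Let f[k] be the best obtainable value from length k. For each k, try every first piece i and keep the best of price[i] + f[k−i].
f[1] = 0
f[2] = 12
f[3] = max(12+0, 19+0) = 19
f[4] = max(12+12, 19+0, 25+0) = 25
f[5] = max(12+19, 19+12, 25+0, 22+0) = 31
f[6] = max(12+25, 19+19, 25+12, 22+0) = 38
f[7] = max(12+31, 19+25, 25+19, 22+12) = 44
f[8] = max(12+38, 19+31, 25+25, 22+19) = 50
f[9] = max(12+44, 19+38, 25+31, 22+25, 18+0) = 57
f[10] = max(12+50, 19+44, 25+38, 22+31, 18+0) = 63
f[11] = max(12+57, 19+50, 25+44, 22+38, 18+12) = 69
f[12] = max(12+63, 19+57, 25+50, 22+44, 18+19) = 76
f[13] = max(12+69, 19+63, 25+57, 22+50, 18+25) = 82
One optimal cutting: 4 + 3 + 3 + 3 → $82.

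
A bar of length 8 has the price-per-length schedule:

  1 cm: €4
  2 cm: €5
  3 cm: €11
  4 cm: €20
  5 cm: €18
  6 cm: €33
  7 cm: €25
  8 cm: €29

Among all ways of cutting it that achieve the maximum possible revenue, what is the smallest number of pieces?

3

Consider every possible first cut. r[k] is the best of p[i]+r[k−i] over all sellable i≤k.
r[1] = 4
r[2] = 8  (first piece 1, then r[1]=4)
r[3] = 12  (first piece 1, then r[2]=8)
r[4] = 20
r[5] = 24  (first piece 1, then r[4]=20)
r[6] = 33
r[7] = 37  (first piece 1, then r[6]=33)
r[8] = 41  (first piece 1, then r[7]=37)
Maximum revenue is €41.
Now minimize piece count subject to staying optimal: for each k, pieces[k] = 1 + min over i with p[i]+r[k−i]=r[k] of pieces[k−i].
pieces[5] = 2
pieces[6] = 1
pieces[7] = 2
pieces[8] = 3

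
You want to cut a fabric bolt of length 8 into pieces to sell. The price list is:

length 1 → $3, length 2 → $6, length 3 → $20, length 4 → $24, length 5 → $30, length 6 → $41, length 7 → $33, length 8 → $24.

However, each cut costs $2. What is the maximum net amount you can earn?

48

Build v[k] bottom-up: v[k] = max over allowed piece i of (p[i] + v[k−i]) − 2 per cut.
v[1] = 3
v[2] = max(3+3-2, 6+0) = 6
v[3] = max(3+6-2, 6+3-2, 20+0) = 20
v[4] = max(3+20-2, 6+6-2, 20+3-2, 24+0) = 24
v[5] = max(3+24-2, 6+20-2, 20+6-2, 24+3-2, 30+0) = 30
v[6] = max(3+30-2, 6+24-2, 20+20-2, 24+6-2, 30+3-2, 41+0) = 41
v[7] = max(3+41-2, 6+30-2, 20+24-2, …, 41+3-2, 33+0) = 42
v[8] = max(3+42-2, 6+41-2, 20+30-2, …, 33+3-2, 24+0) = 48
One optimal plan: pieces 5 + 3 (1 cut) → $50 − $2 = $48.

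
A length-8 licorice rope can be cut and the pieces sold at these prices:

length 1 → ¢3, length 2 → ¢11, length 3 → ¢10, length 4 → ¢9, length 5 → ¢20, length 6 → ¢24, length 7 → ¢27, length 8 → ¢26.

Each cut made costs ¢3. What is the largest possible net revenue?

35

Let net[k] be the best obtainable value from length k. For each k, try every first piece i and keep the best of price[i] + net[k−i] minus the 3 cut fee when i<k.
net[1] = 3
net[2] = max(3+3-3, 11+0) = 11
net[3] = max(3+11-3, 11+3-3, 10+0) = 11
net[4] = max(3+11-3, 11+11-3, 10+3-3, 9+0) = 19
net[5] = max(3+19-3, 11+11-3, 10+11-3, 9+3-3, 20+0) = 20
net[6] = max(3+20-3, 11+19-3, 10+11-3, 9+11-3, 20+3-3, 24+0) = 27
net[7] = max(3+27-3, 11+20-3, 10+19-3, …, 24+3-3, 27+0) = 28
net[8] = max(3+28-3, 11+27-3, 10+20-3, …, 27+3-3, 26+0) = 35
One optimal plan: pieces 2 + 2 + 2 + 2 (3 cuts) → ¢44 − ¢9 = ¢35.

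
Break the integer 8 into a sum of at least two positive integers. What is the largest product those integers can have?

Define f[k] = max over 1≤i<k of i · max(k−i, f[k−i]); the inner max lets the remainder stay uncut if that's better.
Small cases: f[2]=1, f[3]=2.
f[4] = 2×max(2,1) = 2×2 = 4
f[5] = 2×max(3,2) = 2×3 = 6
f[6] = 3×max(3,2) = 3×3 = 9
f[7] = 2×max(5,6) = 2×6 = 12
f[8] = 2×max(6,9) = 2×9 = 18
One optimal split: 3 + 3 + 2; product 3×3×2 = 18.

18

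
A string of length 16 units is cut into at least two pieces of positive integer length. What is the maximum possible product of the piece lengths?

Fill m[k] for k=2..16: at each k try every first piece i and multiply by the better of (k−i) uncut or m[k−i].
m[2] = 1*max(1,0) = 1*1 = 1
m[3] = 1*max(2,1) = 1*2 = 2
m[4] = 2*max(2,1) = 2*2 = 4
m[5] = 2*max(3,2) = 2*3 = 6
m[6] = 3*max(3,2) = 3*3 = 9
m[7] = 2*max(5,6) = 2*6 = 12
m[8] = 2*max(6,9) = 2*9 = 18
m[9] = 3*max(6,9) = 3*9 = 27
m[10] = 2*max(8,18) = 2*18 = 36
m[11] = 2*max(9,27) = 2*27 = 54
m[12] = 3*max(9,27) = 3*27 = 81
m[13] = 2*max(11,54) = 2*54 = 108
m[14] = 2*max(12,81) = 2*81 = 162
m[15] = 3*max(12,81) = 3*81 = 243
m[16] = 2*max(14,162) = 2*162 = 324
One optimal split: 3 + 3 + 3 + 3 + 2 + 2; product 3*3*3*3*2*2 = 324.

324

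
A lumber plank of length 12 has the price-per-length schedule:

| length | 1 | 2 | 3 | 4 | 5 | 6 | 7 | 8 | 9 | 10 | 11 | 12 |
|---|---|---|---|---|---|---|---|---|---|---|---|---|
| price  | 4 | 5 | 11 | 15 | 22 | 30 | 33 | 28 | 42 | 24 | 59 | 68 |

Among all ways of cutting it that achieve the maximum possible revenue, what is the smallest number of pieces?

Let r[k] be the best obtainable value from length k. For each k, try every first piece i and keep the best of price[i] + r[k−i].
r[1] = 4
r[2] = 8  (first piece 1, then r[1]=4)
r[3] = 12  (first piece 1, then r[2]=8)
r[4] = 16  (first piece 1, then r[3]=12)
r[5] = 22
r[6] = 30
r[7] = 34  (first piece 1, then r[6]=30)
r[8] = 38  (first piece 1, then r[7]=34)
r[9] = 42  (first piece 1, then r[8]=38)
r[10] = 46  (first piece 1, then r[9]=42)
r[11] = 59
r[12] = 68
Maximum revenue is $68.
Now minimize piece count subject to staying optimal: for each k, pieces[k] = 1 + min over i with p[i]+r[k−i]=r[k] of pieces[k−i].
pieces[9] = 1
pieces[10] = 2
pieces[11] = 1
pieces[12] = 1

1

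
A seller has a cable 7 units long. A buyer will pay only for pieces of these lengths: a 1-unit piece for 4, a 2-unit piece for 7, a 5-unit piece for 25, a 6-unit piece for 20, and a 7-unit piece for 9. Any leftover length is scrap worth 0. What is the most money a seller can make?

Let best[k] be the best obtainable value from length k. For each k, try every first piece i and keep the best of price[i] + best[k−i].
best[1] = 4
best[2] = max(4+4, 7+0) = 8
best[3] = max(4+8, 7+4) = 12
best[4] = max(4+12, 7+8) = 16
best[5] = max(4+16, 7+12, 25+0) = 25
best[6] = max(4+25, 7+16, 25+4, 20+0) = 29
best[7] = max(4+29, 7+25, 25+8, 20+4, 9+0) = 33
One optimal cutting: 5 + 1 + 1 → 33.

33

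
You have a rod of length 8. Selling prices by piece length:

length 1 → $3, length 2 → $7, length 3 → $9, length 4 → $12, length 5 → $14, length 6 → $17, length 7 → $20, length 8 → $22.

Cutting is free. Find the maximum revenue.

Build best[k] bottom-up: best[k] = max over allowed piece i of (p[i] + best[k−i]).
best[1] = 3
best[2] = 7
best[3] = 10  (first piece 1, then best[2]=7)
best[4] = 14  (first piece 2, then best[2]=7)
best[5] = 17  (first piece 1, then best[4]=14)
best[6] = 21  (first piece 2, then best[4]=14)
best[7] = 24  (first piece 1, then best[6]=21)
best[8] = 28  (first piece 2, then best[6]=21)
One optimal cutting: 2 + 2 + 2 + 2 → $7 + $7 + $7 + $7 = $28.

28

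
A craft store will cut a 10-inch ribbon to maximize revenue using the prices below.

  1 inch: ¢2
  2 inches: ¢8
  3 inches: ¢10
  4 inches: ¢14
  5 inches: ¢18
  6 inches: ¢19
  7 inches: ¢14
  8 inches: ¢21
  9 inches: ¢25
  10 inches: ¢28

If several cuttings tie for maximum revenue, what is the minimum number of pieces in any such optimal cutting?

5

Consider every possible first cut. r[k] is the best of p[i]+r[k−i] over all sellable i≤k.
r[1] = 2
r[2] = max(2+2, 8+0) = 8
r[3] = max(2+8, 8+2, 10+0) = 10
r[4] = max(2+10, 8+8, 10+2, 14+0) = 16
r[5] = max(2+16, 8+10, 10+8, 14+2, 18+0) = 18
r[6] = max(2+18, 8+16, 10+10, 14+8, 18+2, 19+0) = 24
r[7] = max(2+24, 8+18, 10+16, …, 19+2, 14+0) = 26
r[8] = max(2+26, 8+24, 10+18, …, 14+2, 21+0) = 32
r[9] = max(2+32, 8+26, 10+24, …, 21+2, 25+0) = 34
r[10] = max(2+34, 8+32, 10+26, …, 25+2, 28+0) = 40
Maximum revenue is ¢40.
Now minimize piece count subject to staying optimal: for each k, pieces[k] = 1 + min over i with p[i]+r[k−i]=r[k] of pieces[k−i].
pieces[7] = 2
pieces[8] = 4
pieces[9] = 3
pieces[10] = 5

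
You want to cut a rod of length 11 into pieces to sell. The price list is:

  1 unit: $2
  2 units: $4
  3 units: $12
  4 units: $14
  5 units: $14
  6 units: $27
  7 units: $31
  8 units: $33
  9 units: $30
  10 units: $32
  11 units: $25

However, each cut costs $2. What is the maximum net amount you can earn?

43

Let r[k] be the best obtainable value from length k. For each k, try every first piece i and keep the best of price[i] + r[k−i] minus the 2 cut fee when i<k.
r[1] = 2
r[2] = max(2+2-2, 4+0) = 4
r[3] = max(2+4-2, 4+2-2, 12+0) = 12
r[4] = max(2+12-2, 4+4-2, 12+2-2, 14+0) = 14
r[5] = max(2+14-2, 4+12-2, 12+4-2, 14+2-2, 14+0) = 14
r[6] = max(2+14-2, 4+14-2, 12+12-2, 14+4-2, 14+2-2, 27+0) = 27
r[7] = max(2+27-2, 4+14-2, 12+14-2, …, 27+2-2, 31+0) = 31
r[8] = max(2+31-2, 4+27-2, 12+14-2, …, 31+2-2, 33+0) = 33
r[9] = max(2+33-2, 4+31-2, 12+27-2, …, 33+2-2, 30+0) = 37
r[10] = max(2+37-2, 4+33-2, 12+31-2, …, 30+2-2, 32+0) = 41
r[11] = max(2+41-2, 4+37-2, 12+33-2, …, 32+2-2, 25+0) = 43
One optimal plan: pieces 8 + 3 (1 cut) → $45 − $2 = $43.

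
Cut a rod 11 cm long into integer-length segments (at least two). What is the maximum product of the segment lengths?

54

Let m[k] be the best product for length k (with at least one cut). For each first piece i, the rest contributes max(k−i, m[k−i]).
m[2] = 1·max(1,0) = 1·1 = 1
m[3] = 1·max(2,1) = 1·2 = 2
m[4] = 2·max(2,1) = 2·2 = 4
m[5] = 2·max(3,2) = 2·3 = 6
m[6] = 3·max(3,2) = 3·3 = 9
m[7] = 2·max(5,6) = 2·6 = 12
m[8] = 2·max(6,9) = 2·9 = 18
m[9] = 3·max(6,9) = 3·9 = 27
m[10] = 2·max(8,18) = 2·18 = 36
m[11] = 2·max(9,27) = 2·27 = 54
One optimal split: 3 + 3 + 3 + 2; product 3·3·3·2 = 54.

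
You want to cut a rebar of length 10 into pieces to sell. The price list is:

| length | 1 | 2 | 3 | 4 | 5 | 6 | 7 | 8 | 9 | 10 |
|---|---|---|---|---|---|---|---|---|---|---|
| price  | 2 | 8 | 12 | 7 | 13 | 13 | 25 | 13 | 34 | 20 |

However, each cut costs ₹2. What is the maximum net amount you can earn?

Consider every possible first cut. v[k] is the best of p[i]+v[k−i] over all sellable i≤k, charging 2 whenever i<k.
v[1] = 2
v[2] = 8
v[3] = 12
v[4] = 14  (first piece 2, then v[2]=8)
v[5] = 18  (first piece 2, then v[3]=12)
v[6] = 22  (first piece 3, then v[3]=12)
v[7] = 25
v[8] = 28  (first piece 2, then v[6]=22)
v[9] = 34
v[10] = 35  (first piece 3, then v[7]=25)
One optimal plan: pieces 7 + 3 (1 cut) → ₹37 − ₹2 = ₹35.

35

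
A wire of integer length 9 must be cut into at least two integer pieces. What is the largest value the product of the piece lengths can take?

Let prod[k] be the best product for length k (with at least one cut). For each first piece i, the rest contributes max(k−i, prod[k−i]).
prod[2] = 1*max(1,0) = 1*1 = 1
prod[3] = 1*max(2,1) = 1*2 = 2
prod[4] = 2*max(2,1) = 2*2 = 4
prod[5] = 2*max(3,2) = 2*3 = 6
prod[6] = 3*max(3,2) = 3*3 = 9
prod[7] = 2*max(5,6) = 2*6 = 12
prod[8] = 2*max(6,9) = 2*9 = 18
prod[9] = 3*max(6,9) = 3*9 = 27
One optimal split: 3 + 3 + 3; product 3*3*3 = 27.

27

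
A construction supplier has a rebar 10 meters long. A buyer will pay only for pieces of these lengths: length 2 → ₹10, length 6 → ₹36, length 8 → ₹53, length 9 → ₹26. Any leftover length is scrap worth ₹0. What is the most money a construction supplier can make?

Consider every possible first cut. best[k] is the best of p[i]+best[k−i] over all sellable i≤k.
best[1] = 0
best[2] = 10
best[3] = 10
best[4] = 20  (first piece 2, then best[2]=10)
best[5] = 20
best[6] = 36
best[7] = 36
best[8] = 53
best[9] = 53
best[10] = 63  (first piece 2, then best[8]=53)
One optimal cutting: 8 + 2 → ₹63.

63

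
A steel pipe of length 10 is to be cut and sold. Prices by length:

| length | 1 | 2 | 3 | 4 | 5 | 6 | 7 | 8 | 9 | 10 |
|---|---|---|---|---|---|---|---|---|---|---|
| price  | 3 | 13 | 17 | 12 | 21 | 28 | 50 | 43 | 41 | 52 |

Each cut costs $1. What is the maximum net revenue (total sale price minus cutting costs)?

66

Consider every possible first cut. r[k] is the best of p[i]+r[k−i] over all sellable i≤k, charging 1 whenever i<k.
r[1] = 3
r[2] = 13
r[3] = 17
r[4] = 25  (first piece 2, then r[2]=13)
r[5] = 29  (first piece 2, then r[3]=17)
r[6] = 37  (first piece 2, then r[4]=25)
r[7] = 50
r[8] = 52  (first piece 1, then r[7]=50)
r[9] = 62  (first piece 2, then r[7]=50)
r[10] = 66  (first piece 3, then r[7]=50)
One optimal plan: pieces 7 + 3 (1 cut) → $67 − $1 = $66.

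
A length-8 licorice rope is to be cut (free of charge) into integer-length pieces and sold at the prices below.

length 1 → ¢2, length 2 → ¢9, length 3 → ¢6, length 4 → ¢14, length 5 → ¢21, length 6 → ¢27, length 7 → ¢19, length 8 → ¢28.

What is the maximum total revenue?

36

Let r[k] be the best obtainable value from length k. For each k, try every first piece i and keep the best of price[i] + r[k−i].
r[1] = 2
r[2] = max(2+2, 9+0) = 9
r[3] = max(2+9, 9+2, 6+0) = 11
r[4] = max(2+11, 9+9, 6+2, 14+0) = 18
r[5] = max(2+18, 9+11, 6+9, 14+2, 21+0) = 21
r[6] = max(2+21, 9+18, 6+11, 14+9, 21+2, 27+0) = 27
r[7] = max(2+27, 9+21, 6+18, …, 27+2, 19+0) = 30
r[8] = max(2+30, 9+27, 6+21, …, 19+2, 28+0) = 36
One optimal cutting: 2 + 2 + 2 + 2 → ¢9 + ¢9 + ¢9 + ¢9 = ¢36.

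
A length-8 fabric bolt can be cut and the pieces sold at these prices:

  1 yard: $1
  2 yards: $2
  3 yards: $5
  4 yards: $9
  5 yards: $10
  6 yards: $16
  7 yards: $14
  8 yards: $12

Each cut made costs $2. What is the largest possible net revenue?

Consider every possible first cut. v[k] is the best of p[i]+v[k−i] over all sellable i≤k, charging 2 whenever i<k.
v[1] = 1
v[2] = 2
v[3] = 5
v[4] = 9
v[5] = 10
v[6] = 16
v[7] = 15  (first piece 1, then v[6]=16)
v[8] = 16  (first piece 2, then v[6]=16)
One optimal plan: pieces 6 + 2 (1 cut) → $18 − $2 = $16.

16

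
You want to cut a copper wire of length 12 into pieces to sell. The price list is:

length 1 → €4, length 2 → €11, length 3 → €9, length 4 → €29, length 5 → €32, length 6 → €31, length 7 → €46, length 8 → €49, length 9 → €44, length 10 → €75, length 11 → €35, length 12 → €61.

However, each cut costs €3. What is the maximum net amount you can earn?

Build v[k] bottom-up: v[k] = max over allowed piece i of (p[i] + v[k−i]) − 3 per cut.
v[1] = 4
v[2] = max(4+4-3, 11+0) = 11
v[3] = max(4+11-3, 11+4-3, 9+0) = 12
v[4] = max(4+12-3, 11+11-3, 9+4-3, 29+0) = 29
v[5] = max(4+29-3, 11+12-3, 9+11-3, 29+4-3, 32+0) = 32
v[6] = max(4+32-3, 11+29-3, 9+12-3, 29+11-3, 32+4-3, 31+0) = 37
v[7] = max(4+37-3, 11+32-3, 9+29-3, …, 31+4-3, 46+0) = 46
v[8] = max(4+46-3, 11+37-3, 9+32-3, …, 46+4-3, 49+0) = 55
v[9] = max(4+55-3, 11+46-3, 9+37-3, …, 49+4-3, 44+0) = 58
v[10] = max(4+58-3, 11+55-3, 9+46-3, …, 44+4-3, 75+0) = 75
v[11] = max(4+75-3, 11+58-3, 9+55-3, …, 75+4-3, 35+0) = 76
v[12] = max(4+76-3, 11+75-3, 9+58-3, …, 35+4-3, 61+0) = 83
One optimal plan: pieces 10 + 2 (1 cut) → €86 − €3 = €83.

83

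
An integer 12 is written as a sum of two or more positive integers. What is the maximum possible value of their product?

Define m[k] = max over 1≤i<k of i · max(k−i, m[k−i]); the inner max lets the remainder stay uncut if that's better.
m[2] = 1×max(1,0) = 1×1 = 1
m[3] = max(1×2, 2×1) = 2
m[4] = max(1×3, 2×2, 3×1) = 4
m[5] = max(1×4, 2×3, 3×2, 4×1) = 6
m[6] = max(1×6, 2×4, 3×3, 4×2, 5×1) = 9
m[7] = max(1×9, 2×6, 3×4, 4×3, 5×2, 6×1) = 12
m[8] = max(1×12, 2×9, 3×6, …, 6×2, 7×1) = 18
m[9] = max(1×18, 2×12, 3×9, …, 7×2, 8×1) = 27
m[10] = max(1×27, 2×18, 3×12, …, 8×2, 9×1) = 36
m[11] = max(1×36, 2×27, 3×18, …, 9×2, 10×1) = 54
m[12] = max(1×54, 2×36, 3×27, …, 10×2, 11×1) = 81
One optimal split: 3 + 3 + 3 + 3; product 3×3×3×3 = 81.

81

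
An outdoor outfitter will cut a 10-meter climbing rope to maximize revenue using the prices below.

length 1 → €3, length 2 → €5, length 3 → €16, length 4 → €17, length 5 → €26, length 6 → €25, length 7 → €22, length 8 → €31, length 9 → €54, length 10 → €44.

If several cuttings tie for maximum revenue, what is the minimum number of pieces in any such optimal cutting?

2

Consider every possible first cut. r[k] is the best of p[i]+r[k−i] over all sellable i≤k.
r[1] = 3
r[2] = max(3+3, 5+0) = 6
r[3] = max(3+6, 5+3, 16+0) = 16
r[4] = max(3+16, 5+6, 16+3, 17+0) = 19
r[5] = max(3+19, 5+16, 16+6, 17+3, 26+0) = 26
r[6] = max(3+26, 5+19, 16+16, 17+6, 26+3, 25+0) = 32
r[7] = max(3+32, 5+26, 16+19, …, 25+3, 22+0) = 35
r[8] = max(3+35, 5+32, 16+26, …, 22+3, 31+0) = 42
r[9] = max(3+42, 5+35, 16+32, …, 31+3, 54+0) = 54
r[10] = max(3+54, 5+42, 16+35, …, 54+3, 44+0) = 57
Maximum revenue is €57.
Now minimize piece count subject to staying optimal: for each k, pieces[k] = 1 + min over i with p[i]+r[k−i]=r[k] of pieces[k−i].
pieces[7] = 3
pieces[8] = 2
pieces[9] = 1
pieces[10] = 2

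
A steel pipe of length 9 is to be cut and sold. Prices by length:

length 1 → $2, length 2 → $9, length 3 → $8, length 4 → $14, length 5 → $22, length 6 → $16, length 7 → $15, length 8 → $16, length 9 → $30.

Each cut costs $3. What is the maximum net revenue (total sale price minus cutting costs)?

34

Build v[k] bottom-up: v[k] = max over allowed piece i of (p[i] + v[k−i]) − 3 per cut.
v[1] = 2
v[2] = max(2+2-3, 9+0) = 9
v[3] = max(2+9-3, 9+2-3, 8+0) = 8
v[4] = max(2+8-3, 9+9-3, 8+2-3, 14+0) = 15
v[5] = max(2+15-3, 9+8-3, 8+9-3, 14+2-3, 22+0) = 22
v[6] = max(2+22-3, 9+15-3, 8+8-3, 14+9-3, 22+2-3, 16+0) = 21
v[7] = max(2+21-3, 9+22-3, 8+15-3, …, 16+2-3, 15+0) = 28
v[8] = max(2+28-3, 9+21-3, 8+22-3, …, 15+2-3, 16+0) = 27
v[9] = max(2+27-3, 9+28-3, 8+21-3, …, 16+2-3, 30+0) = 34
One optimal plan: pieces 5 + 2 + 2 (2 cuts) → $40 − $6 = $34.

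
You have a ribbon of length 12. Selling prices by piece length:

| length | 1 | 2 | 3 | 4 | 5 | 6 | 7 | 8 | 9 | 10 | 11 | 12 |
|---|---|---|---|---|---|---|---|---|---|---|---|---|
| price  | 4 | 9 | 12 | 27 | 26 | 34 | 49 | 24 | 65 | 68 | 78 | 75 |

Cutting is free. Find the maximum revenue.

Build v[k] bottom-up: v[k] = max over allowed piece i of (p[i] + v[k−i]).
v[1] = 4
v[2] = max(4+4, 9+0) = 9
v[3] = max(4+9, 9+4, 12+0) = 13
v[4] = max(4+13, 9+9, 12+4, 27+0) = 27
v[5] = max(4+27, 9+13, 12+9, 27+4, 26+0) = 31
v[6] = max(4+31, 9+27, 12+13, 27+9, 26+4, 34+0) = 36
v[7] = max(4+36, 9+31, 12+27, …, 34+4, 49+0) = 49
v[8] = max(4+49, 9+36, 12+31, …, 49+4, 24+0) = 54
v[9] = max(4+54, 9+49, 12+36, …, 24+4, 65+0) = 65
v[10] = max(4+65, 9+54, 12+49, …, 65+4, 68+0) = 69
v[11] = max(4+69, 9+65, 12+54, …, 68+4, 78+0) = 78
v[12] = max(4+78, 9+69, 12+65, …, 78+4, 75+0) = 82
One optimal cutting: 11 + 1 → ¢78 + ¢4 = ¢82.

82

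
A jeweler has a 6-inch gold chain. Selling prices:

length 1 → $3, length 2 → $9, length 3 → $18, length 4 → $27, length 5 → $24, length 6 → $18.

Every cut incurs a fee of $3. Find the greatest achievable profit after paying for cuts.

33

Consider every possible first cut. v[k] is the best of p[i]+v[k−i] over all sellable i≤k, charging 3 whenever i<k.
v[1] = 3
v[2] = 9
v[3] = 18
v[4] = 27
v[5] = 27  (first piece 1, then v[4]=27)
v[6] = 33  (first piece 2, then v[4]=27)
One optimal plan: pieces 4 + 2 (1 cut) → $36 − $3 = $33.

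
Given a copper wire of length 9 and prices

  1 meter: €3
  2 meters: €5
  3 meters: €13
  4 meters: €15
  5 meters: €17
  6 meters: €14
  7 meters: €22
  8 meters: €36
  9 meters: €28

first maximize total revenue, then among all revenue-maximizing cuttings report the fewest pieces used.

2

Build r[k] bottom-up: r[k] = max over allowed piece i of (p[i] + r[k−i]).
r[1] = 3
r[2] = max(3+3, 5+0) = 6
r[3] = max(3+6, 5+3, 13+0) = 13
r[4] = max(3+13, 5+6, 13+3, 15+0) = 16
r[5] = max(3+16, 5+13, 13+6, 15+3, 17+0) = 19
r[6] = max(3+19, 5+16, 13+13, 15+6, 17+3, 14+0) = 26
r[7] = max(3+26, 5+19, 13+16, …, 14+3, 22+0) = 29
r[8] = max(3+29, 5+26, 13+19, …, 22+3, 36+0) = 36
r[9] = max(3+36, 5+29, 13+26, …, 36+3, 28+0) = 39
Maximum revenue is €39.
Now minimize piece count subject to staying optimal: for each k, pieces[k] = 1 + min over i with p[i]+r[k−i]=r[k] of pieces[k−i].
pieces[6] = 2
pieces[7] = 3
pieces[8] = 1
pieces[9] = 2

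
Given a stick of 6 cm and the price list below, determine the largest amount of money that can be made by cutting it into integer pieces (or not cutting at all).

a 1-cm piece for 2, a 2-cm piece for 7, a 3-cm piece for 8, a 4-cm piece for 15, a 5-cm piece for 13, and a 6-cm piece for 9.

Let v[k] be the best obtainable value from length k. For each k, try every first piece i and keep the best of price[i] + v[k−i].
v[1] = 2
v[2] = 7
v[3] = 9  (first piece 1, then v[2]=7)
v[4] = 15
v[5] = 17  (first piece 1, then v[4]=15)
v[6] = 22  (first piece 2, then v[4]=15)
One optimal cutting: 4 + 2 → 15 + 7 = 22.

22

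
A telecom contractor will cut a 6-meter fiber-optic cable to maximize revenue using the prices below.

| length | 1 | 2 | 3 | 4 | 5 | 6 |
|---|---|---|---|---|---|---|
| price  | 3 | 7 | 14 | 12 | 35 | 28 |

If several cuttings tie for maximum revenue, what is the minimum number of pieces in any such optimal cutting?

2

Let r[k] be the best obtainable value from length k. For each k, try every first piece i and keep the best of price[i] + r[k−i].
r[1] = 3
r[2] = max(3+3, 7+0) = 7
r[3] = max(3+7, 7+3, 14+0) = 14
r[4] = max(3+14, 7+7, 14+3, 12+0) = 17
r[5] = max(3+17, 7+14, 14+7, 12+3, 35+0) = 35
r[6] = max(3+35, 7+17, 14+14, 12+7, 35+3, 28+0) = 38
Maximum revenue is $38.
Now minimize piece count subject to staying optimal: for each k, pieces[k] = 1 + min over i with p[i]+r[k−i]=r[k] of pieces[k−i].
pieces[3] = 1
pieces[4] = 2
pieces[5] = 1
pieces[6] = 2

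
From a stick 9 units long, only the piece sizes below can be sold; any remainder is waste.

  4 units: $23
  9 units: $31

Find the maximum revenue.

Consider every possible first cut. best[k] is the best of p[i]+best[k−i] over all sellable i≤k.
best[1] = 0
best[2] = 0
best[3] = 0
best[4] = 23
best[5] = 23
best[6] = 23
best[7] = 23
best[8] = 46  (first piece 4, then best[4]=23)
best[9] = max(23+23, 31+0) = 46
One optimal cutting: pieces 4 + 4 with 1 unit of scrap → $46.

46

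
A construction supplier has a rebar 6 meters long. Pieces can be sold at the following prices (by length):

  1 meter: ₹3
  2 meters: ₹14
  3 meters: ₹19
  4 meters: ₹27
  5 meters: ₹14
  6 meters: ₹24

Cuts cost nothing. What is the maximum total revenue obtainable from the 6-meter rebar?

42

Consider every possible first cut. best[k] is the best of p[i]+best[k−i] over all sellable i≤k.
best[1] = 3
best[2] = 14
best[3] = 19
best[4] = 28  (first piece 2, then best[2]=14)
best[5] = 33  (first piece 2, then best[3]=19)
best[6] = 42  (first piece 2, then best[4]=28)
One optimal cutting: 2 + 2 + 2 → ₹14 + ₹14 + ₹14 = ₹42.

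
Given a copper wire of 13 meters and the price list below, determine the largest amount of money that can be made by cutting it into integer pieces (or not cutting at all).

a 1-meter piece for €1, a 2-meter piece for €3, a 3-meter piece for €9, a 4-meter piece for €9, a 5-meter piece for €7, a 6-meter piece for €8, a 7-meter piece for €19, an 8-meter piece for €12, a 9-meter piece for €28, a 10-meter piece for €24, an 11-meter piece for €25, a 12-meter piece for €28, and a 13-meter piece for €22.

38

Consider every possible first cut. best[k] is the best of p[i]+best[k−i] over all sellable i≤k.
best[1] = 1
best[2] = max(1+1, 3+0) = 3
best[3] = max(1+3, 3+1, 9+0) = 9
best[4] = max(1+9, 3+3, 9+1, 9+0) = 10
best[5] = max(1+10, 3+9, 9+3, 9+1, 7+0) = 12
best[6] = max(1+12, 3+10, 9+9, 9+3, 7+1, 8+0) = 18
best[7] = max(1+18, 3+12, 9+10, …, 8+1, 19+0) = 19
best[8] = max(1+19, 3+18, 9+12, …, 19+1, 12+0) = 21
best[9] = max(1+21, 3+19, 9+18, …, 12+1, 28+0) = 28
best[10] = max(1+28, 3+21, 9+19, …, 28+1, 24+0) = 29
best[11] = max(1+29, 3+28, 9+21, …, 24+1, 25+0) = 31
best[12] = max(1+31, 3+29, 9+28, …, 25+1, 28+0) = 37
best[13] = max(1+37, 3+31, 9+29, …, 28+1, 22+0) = 38
One optimal cutting: 9 + 3 + 1 → €28 + €9 + €1 = €38.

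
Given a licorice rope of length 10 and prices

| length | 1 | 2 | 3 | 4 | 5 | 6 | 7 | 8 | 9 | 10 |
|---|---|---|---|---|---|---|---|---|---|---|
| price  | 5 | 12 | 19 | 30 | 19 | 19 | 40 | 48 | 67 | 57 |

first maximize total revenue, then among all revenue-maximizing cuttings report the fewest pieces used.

2

Let r[k] be the best obtainable value from length k. For each k, try every first piece i and keep the best of price[i] + r[k−i].
r[1] = 5
r[2] = 12
r[3] = 19
r[4] = 30
r[5] = 35  (first piece 1, then r[4]=30)
r[6] = 42  (first piece 2, then r[4]=30)
r[7] = 49  (first piece 3, then r[4]=30)
r[8] = 60  (first piece 4, then r[4]=30)
r[9] = 67
r[10] = 72  (first piece 1, then r[9]=67)
Maximum revenue is ¢72.
Now minimize piece count subject to staying optimal: for each k, pieces[k] = 1 + min over i with p[i]+r[k−i]=r[k] of pieces[k−i].
pieces[7] = 2
pieces[8] = 2
pieces[9] = 1
pieces[10] = 2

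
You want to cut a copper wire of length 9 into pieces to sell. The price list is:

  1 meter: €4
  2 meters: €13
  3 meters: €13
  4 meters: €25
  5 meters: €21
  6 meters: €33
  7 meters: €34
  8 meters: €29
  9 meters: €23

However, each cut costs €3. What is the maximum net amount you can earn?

48

Let net[k] be the best obtainable value from length k. For each k, try every first piece i and keep the best of price[i] + net[k−i] minus the 3 cut fee when i<k.
net[1] = 4
net[2] = 13
net[3] = 14  (first piece 1, then net[2]=13)
net[4] = 25
net[5] = 26  (first piece 1, then net[4]=25)
net[6] = 35  (first piece 2, then net[4]=25)
net[7] = 36  (first piece 1, then net[6]=35)
net[8] = 47  (first piece 4, then net[4]=25)
net[9] = 48  (first piece 1, then net[8]=47)
One optimal plan: pieces 4 + 4 + 1 (2 cuts) → €54 − €6 = €48.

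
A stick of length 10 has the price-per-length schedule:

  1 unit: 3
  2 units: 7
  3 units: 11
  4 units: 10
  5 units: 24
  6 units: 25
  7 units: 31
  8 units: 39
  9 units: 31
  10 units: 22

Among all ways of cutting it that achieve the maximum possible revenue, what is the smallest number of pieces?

2

Let r[k] be the best obtainable value from length k. For each k, try every first piece i and keep the best of price[i] + r[k−i].
r[1] = 3
r[2] = 7
r[3] = 11
r[4] = 14  (first piece 1, then r[3]=11)
r[5] = 24
r[6] = 27  (first piece 1, then r[5]=24)
r[7] = 31  (first piece 2, then r[5]=24)
r[8] = 39
r[9] = 42  (first piece 1, then r[8]=39)
r[10] = 48  (first piece 5, then r[5]=24)
Maximum revenue is 48.
Now minimize piece count subject to staying optimal: for each k, pieces[k] = 1 + min over i with p[i]+r[k−i]=r[k] of pieces[k−i].
pieces[7] = 1
pieces[8] = 1
pieces[9] = 2
pieces[10] = 2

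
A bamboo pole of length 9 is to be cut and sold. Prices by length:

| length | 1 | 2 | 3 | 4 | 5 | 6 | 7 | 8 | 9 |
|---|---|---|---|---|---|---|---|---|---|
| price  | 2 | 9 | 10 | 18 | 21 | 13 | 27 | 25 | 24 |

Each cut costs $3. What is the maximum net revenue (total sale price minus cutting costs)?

36

Let v[k] be the best obtainable value from length k. For each k, try every first piece i and keep the best of price[i] + v[k−i] minus the 3 cut fee when i<k.
v[1] = 2
v[2] = max(2+2-3, 9+0) = 9
v[3] = max(2+9-3, 9+2-3, 10+0) = 10
v[4] = max(2+10-3, 9+9-3, 10+2-3, 18+0) = 18
v[5] = max(2+18-3, 9+10-3, 10+9-3, 18+2-3, 21+0) = 21
v[6] = max(2+21-3, 9+18-3, 10+10-3, 18+9-3, 21+2-3, 13+0) = 24
v[7] = max(2+24-3, 9+21-3, 10+18-3, …, 13+2-3, 27+0) = 27
v[8] = max(2+27-3, 9+24-3, 10+21-3, …, 27+2-3, 25+0) = 33
v[9] = max(2+33-3, 9+27-3, 10+24-3, …, 25+2-3, 24+0) = 36
One optimal plan: pieces 5 + 4 (1 cut) → $39 − $3 = $36.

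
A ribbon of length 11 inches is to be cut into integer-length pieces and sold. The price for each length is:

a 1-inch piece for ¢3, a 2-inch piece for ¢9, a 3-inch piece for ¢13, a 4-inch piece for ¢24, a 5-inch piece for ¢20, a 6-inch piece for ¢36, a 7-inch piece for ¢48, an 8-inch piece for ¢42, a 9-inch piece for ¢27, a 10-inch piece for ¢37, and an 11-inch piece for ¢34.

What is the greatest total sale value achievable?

Consider every possible first cut. r[k] is the best of p[i]+r[k−i] over all sellable i≤k.
r[1] = 3
r[2] = max(3+3, 9+0) = 9
r[3] = max(3+9, 9+3, 13+0) = 13
r[4] = max(3+13, 9+9, 13+3, 24+0) = 24
r[5] = max(3+24, 9+13, 13+9, 24+3, 20+0) = 27
r[6] = max(3+27, 9+24, 13+13, 24+9, 20+3, 36+0) = 36
r[7] = max(3+36, 9+27, 13+24, …, 36+3, 48+0) = 48
r[8] = max(3+48, 9+36, 13+27, …, 48+3, 42+0) = 51
r[9] = max(3+51, 9+48, 13+36, …, 42+3, 27+0) = 57
r[10] = max(3+57, 9+51, 13+48, …, 27+3, 37+0) = 61
r[11] = max(3+61, 9+57, 13+51, …, 37+3, 34+0) = 72
One optimal cutting: 7 + 4 → ¢48 + ¢24 = ¢72.

72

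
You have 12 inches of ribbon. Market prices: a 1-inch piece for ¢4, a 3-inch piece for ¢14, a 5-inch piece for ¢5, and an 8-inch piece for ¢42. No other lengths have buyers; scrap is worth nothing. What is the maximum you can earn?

Build r[k] bottom-up: r[k] = max over allowed piece i of (p[i] + r[k−i]).
r[1] = 4
r[2] = 8  (first piece 1, then r[1]=4)
r[3] = max(4+8, 14+0) = 14
r[4] = max(4+14, 14+4) = 18
r[5] = max(4+18, 14+8, 5+0) = 22
r[6] = max(4+22, 14+14, 5+4) = 28
r[7] = max(4+28, 14+18, 5+8) = 32
r[8] = max(4+32, 14+22, 5+14, 42+0) = 42
r[9] = max(4+42, 14+28, 5+18, 42+4) = 46
r[10] = max(4+46, 14+32, 5+22, 42+8) = 50
r[11] = max(4+50, 14+42, 5+28, 42+14) = 56
r[12] = max(4+56, 14+46, 5+32, 42+18) = 60
One optimal cutting: 8 + 3 + 1 → ¢60.

60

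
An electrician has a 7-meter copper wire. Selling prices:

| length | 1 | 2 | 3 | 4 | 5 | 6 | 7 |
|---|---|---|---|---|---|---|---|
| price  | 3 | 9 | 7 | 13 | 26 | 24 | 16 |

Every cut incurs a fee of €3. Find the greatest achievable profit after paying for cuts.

32

Let v[k] be the best obtainable value from length k. For each k, try every first piece i and keep the best of price[i] + v[k−i] minus the 3 cut fee when i<k.
v[1] = 3
v[2] = max(3+3-3, 9+0) = 9
v[3] = max(3+9-3, 9+3-3, 7+0) = 9
v[4] = max(3+9-3, 9+9-3, 7+3-3, 13+0) = 15
v[5] = max(3+15-3, 9+9-3, 7+9-3, 13+3-3, 26+0) = 26
v[6] = max(3+26-3, 9+15-3, 7+9-3, 13+9-3, 26+3-3, 24+0) = 26
v[7] = max(3+26-3, 9+26-3, 7+15-3, …, 24+3-3, 16+0) = 32
One optimal plan: pieces 5 + 2 (1 cut) → €35 − €3 = €32.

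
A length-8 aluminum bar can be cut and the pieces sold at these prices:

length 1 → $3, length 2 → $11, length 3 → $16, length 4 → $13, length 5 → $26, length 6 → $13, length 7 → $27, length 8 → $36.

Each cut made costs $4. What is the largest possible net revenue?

38

Consider every possible first cut. v[k] is the best of p[i]+v[k−i] over all sellable i≤k, charging 4 whenever i<k.
v[1] = 3
v[2] = 11
v[3] = 16
v[4] = 18  (first piece 2, then v[2]=11)
v[5] = 26
v[6] = 28  (first piece 3, then v[3]=16)
v[7] = 33  (first piece 2, then v[5]=26)
v[8] = 38  (first piece 3, then v[5]=26)
One optimal plan: pieces 5 + 3 (1 cut) → $42 − $4 = $38.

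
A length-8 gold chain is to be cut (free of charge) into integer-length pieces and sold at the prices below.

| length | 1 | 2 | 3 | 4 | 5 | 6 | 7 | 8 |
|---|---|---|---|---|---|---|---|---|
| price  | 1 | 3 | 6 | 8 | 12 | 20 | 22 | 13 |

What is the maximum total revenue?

Let best[k] be the best obtainable value from length k. For each k, try every first piece i and keep the best of price[i] + best[k−i].
best[1] = 1
best[2] = 3
best[3] = 6
best[4] = 8
best[5] = 12
best[6] = 20
best[7] = 22
best[8] = 23  (first piece 1, then best[7]=22)
One optimal cutting: 7 + 1 → $22 + $1 = $23.

23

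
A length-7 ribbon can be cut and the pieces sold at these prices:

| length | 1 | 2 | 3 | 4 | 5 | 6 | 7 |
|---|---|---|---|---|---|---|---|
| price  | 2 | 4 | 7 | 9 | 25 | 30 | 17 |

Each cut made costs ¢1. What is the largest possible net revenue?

Let v[k] be the best obtainable value from length k. For each k, try every first piece i and keep the best of price[i] + v[k−i] minus the 1 cut fee when i<k.
v[1] = 2
v[2] = max(2+2-1, 4+0) = 4
v[3] = max(2+4-1, 4+2-1, 7+0) = 7
v[4] = max(2+7-1, 4+4-1, 7+2-1, 9+0) = 9
v[5] = max(2+9-1, 4+7-1, 7+4-1, 9+2-1, 25+0) = 25
v[6] = max(2+25-1, 4+9-1, 7+7-1, 9+4-1, 25+2-1, 30+0) = 30
v[7] = max(2+30-1, 4+25-1, 7+9-1, …, 30+2-1, 17+0) = 31
One optimal plan: pieces 6 + 1 (1 cut) → ¢32 − ¢1 = ¢31.

31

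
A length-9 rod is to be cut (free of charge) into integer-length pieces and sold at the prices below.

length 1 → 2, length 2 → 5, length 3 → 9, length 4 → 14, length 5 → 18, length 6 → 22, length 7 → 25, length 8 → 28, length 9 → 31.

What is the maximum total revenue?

32

Build v[k] bottom-up: v[k] = max over allowed piece i of (p[i] + v[k−i]).
v[1] = 2
v[2] = max(2+2, 5+0) = 5
v[3] = max(2+5, 5+2, 9+0) = 9
v[4] = max(2+9, 5+5, 9+2, 14+0) = 14
v[5] = max(2+14, 5+9, 9+5, 14+2, 18+0) = 18
v[6] = max(2+18, 5+14, 9+9, 14+5, 18+2, 22+0) = 22
v[7] = max(2+22, 5+18, 9+14, …, 22+2, 25+0) = 25
v[8] = max(2+25, 5+22, 9+18, …, 25+2, 28+0) = 28
v[9] = max(2+28, 5+25, 9+22, …, 28+2, 31+0) = 32
One optimal cutting: 5 + 4 → 18 + 14 = 32.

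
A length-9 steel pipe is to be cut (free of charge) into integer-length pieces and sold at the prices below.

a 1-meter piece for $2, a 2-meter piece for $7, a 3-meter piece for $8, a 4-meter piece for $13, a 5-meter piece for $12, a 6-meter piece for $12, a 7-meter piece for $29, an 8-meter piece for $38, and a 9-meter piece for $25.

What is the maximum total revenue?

40

Consider every possible first cut. best[k] is the best of p[i]+best[k−i] over all sellable i≤k.
best[1] = 2
best[2] = max(2+2, 7+0) = 7
best[3] = max(2+7, 7+2, 8+0) = 9
best[4] = max(2+9, 7+7, 8+2, 13+0) = 14
best[5] = max(2+14, 7+9, 8+7, 13+2, 12+0) = 16
best[6] = max(2+16, 7+14, 8+9, 13+7, 12+2, 12+0) = 21
best[7] = max(2+21, 7+16, 8+14, …, 12+2, 29+0) = 29
best[8] = max(2+29, 7+21, 8+16, …, 29+2, 38+0) = 38
best[9] = max(2+38, 7+29, 8+21, …, 38+2, 25+0) = 40
One optimal cutting: 8 + 1 → $38 + $2 = $40.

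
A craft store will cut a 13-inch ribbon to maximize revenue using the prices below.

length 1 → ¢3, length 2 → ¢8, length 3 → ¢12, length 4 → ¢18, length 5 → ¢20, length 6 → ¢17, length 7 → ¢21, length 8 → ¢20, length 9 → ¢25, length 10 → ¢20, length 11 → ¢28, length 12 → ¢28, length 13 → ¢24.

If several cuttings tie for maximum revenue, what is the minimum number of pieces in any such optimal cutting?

4

Let r[k] be the best obtainable value from length k. For each k, try every first piece i and keep the best of price[i] + r[k−i].
r[1] = 3
r[2] = 8
r[3] = 12
r[4] = 18
r[5] = 21  (first piece 1, then r[4]=18)
r[6] = 26  (first piece 2, then r[4]=18)
r[7] = 30  (first piece 3, then r[4]=18)
r[8] = 36  (first piece 4, then r[4]=18)
r[9] = 39  (first piece 1, then r[8]=36)
r[10] = 44  (first piece 2, then r[8]=36)
r[11] = 48  (first piece 3, then r[8]=36)
r[12] = 54  (first piece 4, then r[8]=36)
r[13] = 57  (first piece 1, then r[12]=54)
Maximum revenue is ¢57.
Now minimize piece count subject to staying optimal: for each k, pieces[k] = 1 + min over i with p[i]+r[k−i]=r[k] of pieces[k−i].
pieces[10] = 3
pieces[11] = 3
pieces[12] = 3
pieces[13] = 4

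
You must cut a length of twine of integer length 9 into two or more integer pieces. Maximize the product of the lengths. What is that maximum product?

27

Fill f[k] for k=2..9: at each k try every first piece i and multiply by the better of (k−i) uncut or f[k−i].
f[2] = 1×max(1,0) = 1×1 = 1
f[3] = max(1×2, 2×1) = 2
f[4] = max(1×3, 2×2, 3×1) = 4
f[5] = max(1×4, 2×3, 3×2, 4×1) = 6
f[6] = max(1×6, 2×4, 3×3, 4×2, 5×1) = 9
f[7] = max(1×9, 2×6, 3×4, 4×3, 5×2, 6×1) = 12
f[8] = max(1×12, 2×9, 3×6, …, 6×2, 7×1) = 18
f[9] = max(1×18, 2×12, 3×9, …, 7×2, 8×1) = 27
One optimal split: 3 + 3 + 3; product 3×3×3 = 27.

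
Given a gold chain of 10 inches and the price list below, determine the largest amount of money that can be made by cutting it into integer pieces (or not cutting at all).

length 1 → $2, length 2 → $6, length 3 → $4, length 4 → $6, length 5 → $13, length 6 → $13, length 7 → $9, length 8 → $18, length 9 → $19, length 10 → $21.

Build v[k] bottom-up: v[k] = max over allowed piece i of (p[i] + v[k−i]).
v[1] = 2
v[2] = max(2+2, 6+0) = 6
v[3] = max(2+6, 6+2, 4+0) = 8
v[4] = max(2+8, 6+6, 4+2, 6+0) = 12
v[5] = max(2+12, 6+8, 4+6, 6+2, 13+0) = 14
v[6] = max(2+14, 6+12, 4+8, 6+6, 13+2, 13+0) = 18
v[7] = max(2+18, 6+14, 4+12, …, 13+2, 9+0) = 20
v[8] = max(2+20, 6+18, 4+14, …, 9+2, 18+0) = 24
v[9] = max(2+24, 6+20, 4+18, …, 18+2, 19+0) = 26
v[10] = max(2+26, 6+24, 4+20, …, 19+2, 21+0) = 30
One optimal cutting: 2 + 2 + 2 + 2 + 2 → $6 + $6 + $6 + $6 + $6 = $30.

30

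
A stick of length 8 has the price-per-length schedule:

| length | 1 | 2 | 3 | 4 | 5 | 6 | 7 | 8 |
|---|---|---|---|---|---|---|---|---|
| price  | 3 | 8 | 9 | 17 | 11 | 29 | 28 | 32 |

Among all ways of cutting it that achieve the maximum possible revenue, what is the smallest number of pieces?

Build r[k] bottom-up: r[k] = max over allowed piece i of (p[i] + r[k−i]).
r[1] = 3
r[2] = 8
r[3] = 11  (first piece 1, then r[2]=8)
r[4] = 17
r[5] = 20  (first piece 1, then r[4]=17)
r[6] = 29
r[7] = 32  (first piece 1, then r[6]=29)
r[8] = 37  (first piece 2, then r[6]=29)
Maximum revenue is $37.
Now minimize piece count subject to staying optimal: for each k, pieces[k] = 1 + min over i with p[i]+r[k−i]=r[k] of pieces[k−i].
pieces[5] = 2
pieces[6] = 1
pieces[7] = 2
pieces[8] = 2

2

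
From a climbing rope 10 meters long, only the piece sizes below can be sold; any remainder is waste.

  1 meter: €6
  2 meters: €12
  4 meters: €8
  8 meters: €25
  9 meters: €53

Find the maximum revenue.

60

Consider every possible first cut. r[k] is the best of p[i]+r[k−i] over all sellable i≤k.
r[1] = 6
r[2] = 12  (first piece 1, then r[1]=6)
r[3] = 18  (first piece 1, then r[2]=12)
r[4] = 24  (first piece 1, then r[3]=18)
r[5] = 30  (first piece 1, then r[4]=24)
r[6] = 36  (first piece 1, then r[5]=30)
r[7] = 42  (first piece 1, then r[6]=36)
r[8] = 48  (first piece 1, then r[7]=42)
r[9] = 54  (first piece 1, then r[8]=48)
r[10] = 60  (first piece 1, then r[9]=54)
One optimal cutting: 1 + 1 + 1 + 1 + 1 + 1 + 1 + 1 + 1 + 1 → €60.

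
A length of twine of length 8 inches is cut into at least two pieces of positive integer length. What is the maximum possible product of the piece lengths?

18

Define prod[k] = max over 1≤i<k of i · max(k−i, prod[k−i]); the inner max lets the remainder stay uncut if that's better.
Small cases: prod[2]=1.
prod[3] = max(1×2, 2×1) = 2
prod[4] = max(1×3, 2×2, 3×1) = 4
prod[5] = max(1×4, 2×3, 3×2, 4×1) = 6
prod[6] = max(1×6, 2×4, 3×3, 4×2, 5×1) = 9
prod[7] = max(1×9, 2×6, 3×4, 4×3, 5×2, 6×1) = 12
prod[8] = max(1×12, 2×9, 3×6, …, 6×2, 7×1) = 18
One optimal split: 3 + 3 + 2; product 3×3×2 = 18.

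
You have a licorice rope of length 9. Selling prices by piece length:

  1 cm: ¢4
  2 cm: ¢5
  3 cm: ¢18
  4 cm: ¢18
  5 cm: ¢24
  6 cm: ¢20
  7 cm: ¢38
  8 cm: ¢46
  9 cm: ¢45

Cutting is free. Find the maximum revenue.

Build r[k] bottom-up: r[k] = max over allowed piece i of (p[i] + r[k−i]).
r[1] = 4
r[2] = max(4+4, 5+0) = 8
r[3] = max(4+8, 5+4, 18+0) = 18
r[4] = max(4+18, 5+8, 18+4, 18+0) = 22
r[5] = max(4+22, 5+18, 18+8, 18+4, 24+0) = 26
r[6] = max(4+26, 5+22, 18+18, 18+8, 24+4, 20+0) = 36
r[7] = max(4+36, 5+26, 18+22, …, 20+4, 38+0) = 40
r[8] = max(4+40, 5+36, 18+26, …, 38+4, 46+0) = 46
r[9] = max(4+46, 5+40, 18+36, …, 46+4, 45+0) = 54
One optimal cutting: 3 + 3 + 3 → ¢18 + ¢18 + ¢18 = ¢54.

54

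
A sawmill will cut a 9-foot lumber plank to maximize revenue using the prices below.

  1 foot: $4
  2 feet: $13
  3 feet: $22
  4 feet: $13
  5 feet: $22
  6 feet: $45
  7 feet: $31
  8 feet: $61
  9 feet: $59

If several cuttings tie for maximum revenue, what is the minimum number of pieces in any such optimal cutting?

2

Consider every possible first cut. r[k] is the best of p[i]+r[k−i] over all sellable i≤k.
r[1] = 4
r[2] = max(4+4, 13+0) = 13
r[3] = max(4+13, 13+4, 22+0) = 22
r[4] = max(4+22, 13+13, 22+4, 13+0) = 26
r[5] = max(4+26, 13+22, 22+13, 13+4, 22+0) = 35
r[6] = max(4+35, 13+26, 22+22, 13+13, 22+4, 45+0) = 45
r[7] = max(4+45, 13+35, 22+26, …, 45+4, 31+0) = 49
r[8] = max(4+49, 13+45, 22+35, …, 31+4, 61+0) = 61
r[9] = max(4+61, 13+49, 22+45, …, 61+4, 59+0) = 67
Maximum revenue is $67.
Now minimize piece count subject to staying optimal: for each k, pieces[k] = 1 + min over i with p[i]+r[k−i]=r[k] of pieces[k−i].
pieces[6] = 1
pieces[7] = 2
pieces[8] = 1
pieces[9] = 2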